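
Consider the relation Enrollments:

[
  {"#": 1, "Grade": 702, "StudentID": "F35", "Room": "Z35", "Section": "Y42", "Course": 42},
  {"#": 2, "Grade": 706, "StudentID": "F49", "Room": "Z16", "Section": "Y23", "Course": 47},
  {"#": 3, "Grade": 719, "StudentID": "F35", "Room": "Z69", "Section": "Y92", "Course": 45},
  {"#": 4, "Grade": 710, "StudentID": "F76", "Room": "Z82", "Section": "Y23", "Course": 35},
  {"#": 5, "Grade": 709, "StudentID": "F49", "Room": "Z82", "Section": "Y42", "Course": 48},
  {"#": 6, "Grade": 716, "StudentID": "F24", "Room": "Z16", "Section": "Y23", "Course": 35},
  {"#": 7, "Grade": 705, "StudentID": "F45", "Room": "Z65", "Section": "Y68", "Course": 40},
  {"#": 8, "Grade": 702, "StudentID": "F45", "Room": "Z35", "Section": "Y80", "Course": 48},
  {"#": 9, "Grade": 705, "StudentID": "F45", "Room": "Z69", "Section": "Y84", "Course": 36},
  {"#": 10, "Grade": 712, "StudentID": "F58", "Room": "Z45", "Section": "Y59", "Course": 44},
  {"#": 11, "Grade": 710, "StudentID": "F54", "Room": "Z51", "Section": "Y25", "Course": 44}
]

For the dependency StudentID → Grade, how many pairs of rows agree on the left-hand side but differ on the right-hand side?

4

StudentID=F35: violating pairs (1,3) — 1 pair.
StudentID=F49: violating pairs (2,5) — 1 pair.
StudentID=F45: violating pairs (7,8), (8,9) — 2 pairs.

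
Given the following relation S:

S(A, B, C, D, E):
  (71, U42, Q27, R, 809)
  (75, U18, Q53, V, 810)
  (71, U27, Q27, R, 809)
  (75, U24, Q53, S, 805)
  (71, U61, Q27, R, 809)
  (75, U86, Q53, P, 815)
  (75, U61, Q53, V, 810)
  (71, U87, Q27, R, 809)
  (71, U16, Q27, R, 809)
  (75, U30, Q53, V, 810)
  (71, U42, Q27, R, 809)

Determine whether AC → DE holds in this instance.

No

(A=71, C=Q27): 6 rows → {D,E} = (R, 809), (R, 809), (R, 809), (R, 809), (R, 809), (R, 809) ✓
(A=75, C=Q53): 5 rows → {D,E} takes values {(V, 810), (S, 805), (P, 815)} — violation
Two rows agree on AC but differ on DE, so AC → DE does not hold.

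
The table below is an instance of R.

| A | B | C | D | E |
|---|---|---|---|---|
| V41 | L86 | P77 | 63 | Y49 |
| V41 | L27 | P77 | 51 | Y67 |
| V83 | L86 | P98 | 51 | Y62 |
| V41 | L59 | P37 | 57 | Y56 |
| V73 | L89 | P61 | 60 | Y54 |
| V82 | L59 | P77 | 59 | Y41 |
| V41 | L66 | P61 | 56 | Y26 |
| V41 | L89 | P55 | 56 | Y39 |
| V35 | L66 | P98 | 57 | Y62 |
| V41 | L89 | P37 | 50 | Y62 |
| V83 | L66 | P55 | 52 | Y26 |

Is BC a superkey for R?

Yes

All 11 rows have distinct BC values, so BC → (all attributes) holds and BC is a superkey.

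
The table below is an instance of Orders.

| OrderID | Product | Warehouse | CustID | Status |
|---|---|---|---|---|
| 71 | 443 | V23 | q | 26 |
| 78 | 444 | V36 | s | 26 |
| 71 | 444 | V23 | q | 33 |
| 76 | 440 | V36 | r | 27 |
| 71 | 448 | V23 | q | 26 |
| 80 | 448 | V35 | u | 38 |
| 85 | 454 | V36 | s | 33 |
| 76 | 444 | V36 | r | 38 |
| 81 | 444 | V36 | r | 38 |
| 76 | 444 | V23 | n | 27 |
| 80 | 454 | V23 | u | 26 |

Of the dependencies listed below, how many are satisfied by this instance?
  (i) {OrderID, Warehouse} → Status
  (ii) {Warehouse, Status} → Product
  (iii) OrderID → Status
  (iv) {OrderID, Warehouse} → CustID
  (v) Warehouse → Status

1

(i) {OrderID, Warehouse} → Status: (OrderID=71, Warehouse=V23): 3 rows → Status takes values {26, 33} — violation; (OrderID=76, Warehouse=V36): 2 rows → Status takes values {27, 38} — violation — fails.
(ii) {Warehouse, Status} → Product: (Warehouse=V23, Status=26): 3 rows → Product takes values {443, 448, 454} — violation — fails.
(iii) OrderID → Status: OrderID=71: 3 rows → Status takes values {26, 33} — violation; OrderID=76: 3 rows → Status takes values {27, 38} — violation; OrderID=80: 2 rows → Status takes values {38, 26} — violation — fails.
(iv) {OrderID, Warehouse} → CustID: every LHS value maps to a single RHS value — holds.
(v) Warehouse → Status: Warehouse=V23: 5 rows → Status takes values {26, 33, 27} — violation; Warehouse=V36: 5 rows → Status takes values {26, 27, 33, 38} — violation — fails.
1 of the 5 dependencies holds.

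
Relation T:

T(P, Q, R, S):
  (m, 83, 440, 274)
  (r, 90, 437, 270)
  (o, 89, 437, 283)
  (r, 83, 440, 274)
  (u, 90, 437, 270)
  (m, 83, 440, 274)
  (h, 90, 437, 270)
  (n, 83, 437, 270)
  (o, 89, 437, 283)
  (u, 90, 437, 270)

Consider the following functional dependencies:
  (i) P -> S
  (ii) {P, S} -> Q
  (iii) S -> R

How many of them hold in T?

2

(i) P -> S: P=r: 2 rows → S takes values {270, 274} — violation — fails.
(ii) {P, S} -> Q: every LHS value maps to a single RHS value — holds.
(iii) S -> R: every LHS value maps to a single RHS value — holds.
2 of the 3 dependencies hold.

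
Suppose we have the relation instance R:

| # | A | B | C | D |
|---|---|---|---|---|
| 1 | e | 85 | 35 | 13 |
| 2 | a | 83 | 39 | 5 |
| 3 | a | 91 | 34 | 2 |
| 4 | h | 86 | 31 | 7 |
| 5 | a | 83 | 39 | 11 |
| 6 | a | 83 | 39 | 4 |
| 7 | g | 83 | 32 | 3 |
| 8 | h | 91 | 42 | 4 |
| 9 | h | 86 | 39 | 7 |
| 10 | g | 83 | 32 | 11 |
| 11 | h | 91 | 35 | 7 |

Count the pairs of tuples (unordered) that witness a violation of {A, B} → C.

2

(A=a, B=83): all 3 rows agree on C — 0 pairs.
(A=h, B=86): violating pairs (4,9) — 1 pair.
(A=g, B=83): all 2 rows agree on C — 0 pairs.
(A=h, B=91): violating pairs (8,11) — 1 pair.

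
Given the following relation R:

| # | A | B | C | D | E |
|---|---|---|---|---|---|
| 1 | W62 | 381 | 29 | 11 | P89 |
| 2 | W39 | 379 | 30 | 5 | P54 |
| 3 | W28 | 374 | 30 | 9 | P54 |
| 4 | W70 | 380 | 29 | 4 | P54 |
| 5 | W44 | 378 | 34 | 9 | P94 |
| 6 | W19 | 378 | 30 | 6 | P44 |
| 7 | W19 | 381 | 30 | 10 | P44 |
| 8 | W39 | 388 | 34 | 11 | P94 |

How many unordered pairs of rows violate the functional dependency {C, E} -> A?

(C=30, E=P54): violating pairs (2,3) — 1 pair.
(C=34, E=P94): violating pairs (5,8) — 1 pair.
(C=30, E=P44): all 2 rows agree on A — 0 pairs.

2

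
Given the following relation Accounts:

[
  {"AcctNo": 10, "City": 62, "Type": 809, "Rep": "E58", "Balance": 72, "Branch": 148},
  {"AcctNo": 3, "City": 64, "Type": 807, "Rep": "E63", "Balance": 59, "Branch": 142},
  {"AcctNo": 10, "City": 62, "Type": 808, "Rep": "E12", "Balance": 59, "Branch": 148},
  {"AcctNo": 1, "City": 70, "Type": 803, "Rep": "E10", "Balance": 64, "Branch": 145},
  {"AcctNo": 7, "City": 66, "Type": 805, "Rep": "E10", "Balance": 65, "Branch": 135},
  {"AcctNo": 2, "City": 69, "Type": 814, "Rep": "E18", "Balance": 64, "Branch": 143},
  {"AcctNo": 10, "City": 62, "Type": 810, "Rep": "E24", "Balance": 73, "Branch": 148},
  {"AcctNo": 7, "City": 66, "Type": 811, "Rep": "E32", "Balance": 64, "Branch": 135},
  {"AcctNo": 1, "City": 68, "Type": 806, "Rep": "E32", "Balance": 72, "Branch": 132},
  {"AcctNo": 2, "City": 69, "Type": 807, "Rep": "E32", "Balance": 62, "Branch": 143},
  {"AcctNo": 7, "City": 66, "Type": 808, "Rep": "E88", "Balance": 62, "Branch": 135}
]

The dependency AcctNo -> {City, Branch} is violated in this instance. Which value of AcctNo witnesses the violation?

1

AcctNo=10: 3 rows → {City,Branch} = (62, 148), (62, 148), (62, 148) ✓
AcctNo=3: 1 row → {City,Branch} = (64, 142) ✓
AcctNo=1: 2 rows → {City,Branch} takes values {(70, 145), (68, 132)} — violation
AcctNo=7: 3 rows → {City,Branch} = (66, 135), (66, 135), (66, 135) ✓
AcctNo=2: 2 rows → {City,Branch} = (69, 143), (69, 143) ✓
The only AcctNo value with inconsistent RHS is AcctNo=1.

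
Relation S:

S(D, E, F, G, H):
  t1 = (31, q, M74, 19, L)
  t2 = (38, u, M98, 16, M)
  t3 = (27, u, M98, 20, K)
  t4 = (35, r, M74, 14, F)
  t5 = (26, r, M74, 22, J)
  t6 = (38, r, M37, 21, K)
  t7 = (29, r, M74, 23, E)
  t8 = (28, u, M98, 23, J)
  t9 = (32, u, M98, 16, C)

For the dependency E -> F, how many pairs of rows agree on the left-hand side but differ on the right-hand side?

E=u: all 4 rows agree on F — 0 pairs.
E=r: violating pairs (4,6), (5,6), (6,7) — 3 pairs.

3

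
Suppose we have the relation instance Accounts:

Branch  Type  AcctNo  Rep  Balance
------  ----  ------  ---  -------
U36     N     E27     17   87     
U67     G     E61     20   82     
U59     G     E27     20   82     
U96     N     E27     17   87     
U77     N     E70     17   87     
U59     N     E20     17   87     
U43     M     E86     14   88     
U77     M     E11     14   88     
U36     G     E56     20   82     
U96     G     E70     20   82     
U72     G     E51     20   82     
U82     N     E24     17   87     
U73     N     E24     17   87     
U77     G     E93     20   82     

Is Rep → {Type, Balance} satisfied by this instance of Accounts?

Yes

Rep=17: 6 rows → {Type,Balance} = (N, 87), (N, 87), (N, 87), (N, 87), (N, 87), (N, 87) ✓
Rep=20: 6 rows → {Type,Balance} = (G, 82), (G, 82), (G, 82), (G, 82), (G, 82), (G, 82) ✓
Rep=14: 2 rows → {Type,Balance} = (M, 88), (M, 88) ✓
Every Rep value is associated with a single {Type, Balance} value, so Rep → {Type, Balance} holds.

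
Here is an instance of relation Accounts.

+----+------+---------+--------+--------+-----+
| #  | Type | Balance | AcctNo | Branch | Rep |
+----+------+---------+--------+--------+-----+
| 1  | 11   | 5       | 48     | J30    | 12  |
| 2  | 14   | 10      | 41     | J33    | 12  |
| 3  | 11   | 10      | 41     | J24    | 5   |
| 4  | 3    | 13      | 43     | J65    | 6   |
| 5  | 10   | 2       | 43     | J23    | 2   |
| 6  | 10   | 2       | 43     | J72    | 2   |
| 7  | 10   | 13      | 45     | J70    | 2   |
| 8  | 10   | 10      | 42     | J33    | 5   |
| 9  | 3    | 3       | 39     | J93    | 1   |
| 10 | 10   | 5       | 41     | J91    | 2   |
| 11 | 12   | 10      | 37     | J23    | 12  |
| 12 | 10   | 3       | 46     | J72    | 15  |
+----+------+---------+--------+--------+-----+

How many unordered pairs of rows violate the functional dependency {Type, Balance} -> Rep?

(Type=10, Balance=2): all 2 rows agree on Rep — 0 pairs.

0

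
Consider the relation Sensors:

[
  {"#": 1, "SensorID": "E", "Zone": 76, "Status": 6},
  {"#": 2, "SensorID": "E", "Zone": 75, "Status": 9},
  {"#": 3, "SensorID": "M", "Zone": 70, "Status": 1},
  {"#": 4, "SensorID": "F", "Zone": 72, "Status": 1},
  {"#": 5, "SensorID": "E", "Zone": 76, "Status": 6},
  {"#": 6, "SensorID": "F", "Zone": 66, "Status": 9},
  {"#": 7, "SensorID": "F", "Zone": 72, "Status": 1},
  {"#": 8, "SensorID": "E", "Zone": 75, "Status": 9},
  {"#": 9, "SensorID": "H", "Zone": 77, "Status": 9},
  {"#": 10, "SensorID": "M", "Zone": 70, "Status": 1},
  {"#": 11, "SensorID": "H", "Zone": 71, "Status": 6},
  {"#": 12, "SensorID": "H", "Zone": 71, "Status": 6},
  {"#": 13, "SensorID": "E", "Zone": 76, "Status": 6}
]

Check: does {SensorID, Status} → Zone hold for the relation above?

Yes

(SensorID=E, Status=6): rows 1, 5, 13 → Zone = 76, 76, 76 ✓
(SensorID=E, Status=9): rows 2, 8 → Zone = 75, 75 ✓
(SensorID=M, Status=1): rows 3, 10 → Zone = 70, 70 ✓
(SensorID=F, Status=1): rows 4, 7 → Zone = 72, 72 ✓
(SensorID=F, Status=9): row 6 → Zone = 66 ✓
(SensorID=H, Status=9): row 9 → Zone = 77 ✓
(SensorID=H, Status=6): rows 11, 12 → Zone = 71, 71 ✓
Every {SensorID, Status} value is associated with a single Zone value, so {SensorID, Status} → Zone holds.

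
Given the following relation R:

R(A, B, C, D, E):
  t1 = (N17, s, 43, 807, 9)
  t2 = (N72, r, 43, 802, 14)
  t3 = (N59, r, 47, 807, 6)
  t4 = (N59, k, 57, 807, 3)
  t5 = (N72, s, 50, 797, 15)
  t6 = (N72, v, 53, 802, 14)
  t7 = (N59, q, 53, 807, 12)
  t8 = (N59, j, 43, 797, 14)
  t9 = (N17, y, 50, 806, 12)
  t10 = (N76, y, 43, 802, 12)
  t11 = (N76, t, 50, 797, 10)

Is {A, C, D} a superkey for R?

All 11 rows have distinct {A, C, D} values, so {A, C, D} → (all attributes) holds and {A, C, D} is a superkey.

Yes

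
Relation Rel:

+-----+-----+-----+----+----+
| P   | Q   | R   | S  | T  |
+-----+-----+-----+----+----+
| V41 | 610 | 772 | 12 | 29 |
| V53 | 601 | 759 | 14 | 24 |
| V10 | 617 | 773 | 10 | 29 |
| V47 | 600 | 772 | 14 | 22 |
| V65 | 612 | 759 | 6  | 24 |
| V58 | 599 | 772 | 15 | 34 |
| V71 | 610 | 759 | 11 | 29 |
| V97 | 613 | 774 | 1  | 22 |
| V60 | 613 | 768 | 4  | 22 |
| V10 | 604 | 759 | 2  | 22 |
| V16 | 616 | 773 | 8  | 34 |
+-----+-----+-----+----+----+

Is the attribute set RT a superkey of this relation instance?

Two distinct rows share (R=759, T=24), so RT does not determine every attribute — not a superkey.

No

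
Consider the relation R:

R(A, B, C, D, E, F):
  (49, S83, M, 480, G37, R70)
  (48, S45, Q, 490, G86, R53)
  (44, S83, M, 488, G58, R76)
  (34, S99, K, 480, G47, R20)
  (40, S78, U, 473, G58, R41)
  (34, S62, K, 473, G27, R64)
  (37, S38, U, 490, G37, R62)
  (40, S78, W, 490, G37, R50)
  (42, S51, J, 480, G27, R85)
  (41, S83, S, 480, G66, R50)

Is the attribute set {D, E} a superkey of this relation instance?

No

Two distinct rows share (D=490, E=G37), so {D, E} does not determine every attribute — not a superkey.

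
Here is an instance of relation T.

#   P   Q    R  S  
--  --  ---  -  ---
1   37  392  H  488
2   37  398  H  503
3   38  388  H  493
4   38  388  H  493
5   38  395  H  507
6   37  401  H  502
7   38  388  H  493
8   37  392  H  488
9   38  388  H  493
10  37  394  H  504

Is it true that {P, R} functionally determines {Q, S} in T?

(P=37, R=H): rows 1, 2, 6, 8, 10 → {Q,S} takes values {(392, 488), (398, 503), (401, 502), (394, 504)} — violation
(P=38, R=H): rows 3, 4, 5, 7, 9 → {Q,S} takes values {(388, 493), (395, 507)} — violation
Two rows agree on {P, R} but differ on {Q, S}, so {P, R} → {Q, S} does not hold.

No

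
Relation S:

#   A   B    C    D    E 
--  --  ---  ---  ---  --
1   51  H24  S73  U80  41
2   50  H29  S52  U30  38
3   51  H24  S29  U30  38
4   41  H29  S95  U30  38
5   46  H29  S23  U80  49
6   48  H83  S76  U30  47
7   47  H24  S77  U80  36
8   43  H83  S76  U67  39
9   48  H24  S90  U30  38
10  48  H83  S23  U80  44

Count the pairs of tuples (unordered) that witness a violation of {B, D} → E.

1

(B=H24, D=U80): violating pairs (1,7) — 1 pair.
(B=H29, D=U30): all 2 rows agree on E — 0 pairs.
(B=H24, D=U30): all 2 rows agree on E — 0 pairs.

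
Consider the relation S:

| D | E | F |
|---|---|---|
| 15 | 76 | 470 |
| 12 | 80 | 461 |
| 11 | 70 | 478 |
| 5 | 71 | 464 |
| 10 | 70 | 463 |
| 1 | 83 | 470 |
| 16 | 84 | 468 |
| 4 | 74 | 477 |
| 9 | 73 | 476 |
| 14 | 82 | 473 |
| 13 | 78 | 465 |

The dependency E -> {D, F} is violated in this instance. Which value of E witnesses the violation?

E=76: 1 row → {D,F} = (15, 470) ✓
E=80: 1 row → {D,F} = (12, 461) ✓
E=70: 2 rows → {D,F} takes values {(11, 478), (10, 463)} — violation
E=71: 1 row → {D,F} = (5, 464) ✓
E=83: 1 row → {D,F} = (1, 470) ✓
E=84: 1 row → {D,F} = (16, 468) ✓
E=74: 1 row → {D,F} = (4, 477) ✓
E=73: 1 row → {D,F} = (9, 476) ✓
E=82: 1 row → {D,F} = (14, 473) ✓
E=78: 1 row → {D,F} = (13, 465) ✓
The only E value with inconsistent RHS is E=70.

70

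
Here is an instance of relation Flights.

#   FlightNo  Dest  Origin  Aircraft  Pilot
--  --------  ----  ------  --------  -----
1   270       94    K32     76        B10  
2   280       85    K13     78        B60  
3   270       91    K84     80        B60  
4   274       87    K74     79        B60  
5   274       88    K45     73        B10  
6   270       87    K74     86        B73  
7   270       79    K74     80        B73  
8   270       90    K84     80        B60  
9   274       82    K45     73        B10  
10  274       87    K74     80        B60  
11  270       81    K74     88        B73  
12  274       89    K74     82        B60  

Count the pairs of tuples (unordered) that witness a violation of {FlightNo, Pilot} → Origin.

0

(FlightNo=270, Pilot=B60): all 2 rows agree on Origin — 0 pairs.
(FlightNo=274, Pilot=B60): all 3 rows agree on Origin — 0 pairs.
(FlightNo=274, Pilot=B10): all 2 rows agree on Origin — 0 pairs.
(FlightNo=270, Pilot=B73): all 3 rows agree on Origin — 0 pairs.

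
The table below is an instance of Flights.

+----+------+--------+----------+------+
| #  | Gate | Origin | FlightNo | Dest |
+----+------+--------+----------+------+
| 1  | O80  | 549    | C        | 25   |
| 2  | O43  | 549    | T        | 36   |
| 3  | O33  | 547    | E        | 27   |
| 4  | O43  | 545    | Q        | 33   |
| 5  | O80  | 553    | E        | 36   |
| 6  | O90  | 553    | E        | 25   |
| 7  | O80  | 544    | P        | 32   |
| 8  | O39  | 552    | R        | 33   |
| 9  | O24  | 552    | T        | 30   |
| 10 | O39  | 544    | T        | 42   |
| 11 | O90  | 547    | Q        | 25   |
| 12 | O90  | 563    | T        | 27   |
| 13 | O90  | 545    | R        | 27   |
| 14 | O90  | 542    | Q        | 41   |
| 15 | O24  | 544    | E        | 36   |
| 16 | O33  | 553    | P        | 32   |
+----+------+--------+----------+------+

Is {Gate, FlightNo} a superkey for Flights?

No

Rows 11 and 14 have the same {Gate, FlightNo} value (Gate=O90, FlightNo=Q) but are distinct tuples, so {Gate, FlightNo} does not determine every attribute — not a superkey.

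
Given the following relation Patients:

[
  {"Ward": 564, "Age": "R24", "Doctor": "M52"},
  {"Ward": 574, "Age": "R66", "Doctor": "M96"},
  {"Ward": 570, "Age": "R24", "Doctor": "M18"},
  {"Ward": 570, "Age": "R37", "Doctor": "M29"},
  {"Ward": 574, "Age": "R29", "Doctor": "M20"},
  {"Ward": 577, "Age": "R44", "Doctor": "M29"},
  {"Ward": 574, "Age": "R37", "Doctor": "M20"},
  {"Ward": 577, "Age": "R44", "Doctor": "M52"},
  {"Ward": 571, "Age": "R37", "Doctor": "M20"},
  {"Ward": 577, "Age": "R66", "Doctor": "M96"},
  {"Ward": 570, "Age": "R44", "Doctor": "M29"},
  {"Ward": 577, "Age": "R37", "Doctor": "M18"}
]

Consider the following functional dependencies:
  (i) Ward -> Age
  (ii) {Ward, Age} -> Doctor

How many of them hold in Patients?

(i) Ward -> Age: Ward=574: 3 rows → Age takes values {R66, R29, R37} — violation; Ward=570: 3 rows → Age takes values {R24, R37, R44} — violation; Ward=577: 4 rows → Age takes values {R44, R66, R37} — violation — fails.
(ii) {Ward, Age} -> Doctor: (Ward=577, Age=R44): 2 rows → Doctor takes values {M29, M52} — violation — fails.
None of the 2 dependencies hold.

0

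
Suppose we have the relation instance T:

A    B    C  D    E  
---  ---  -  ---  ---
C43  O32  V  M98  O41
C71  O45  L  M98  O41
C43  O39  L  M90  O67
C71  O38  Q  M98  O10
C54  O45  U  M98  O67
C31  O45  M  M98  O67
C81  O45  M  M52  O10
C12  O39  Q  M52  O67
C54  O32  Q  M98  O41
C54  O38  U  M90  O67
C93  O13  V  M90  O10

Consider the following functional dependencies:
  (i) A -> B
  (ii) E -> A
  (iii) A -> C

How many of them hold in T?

(i) A -> B: A=C43: 2 rows → B takes values {O32, O39} — violation; A=C71: 2 rows → B takes values {O45, O38} — violation; A=C54: 3 rows → B takes values {O45, O32, O38} — violation — fails.
(ii) E -> A: E=O41: 3 rows → A takes values {C43, C71, C54} — violation; E=O67: 5 rows → A takes values {C43, C54, C31, C12} — violation; E=O10: 3 rows → A takes values {C71, C81, C93} — violation — fails.
(iii) A -> C: A=C43: 2 rows → C takes values {V, L} — violation; A=C71: 2 rows → C takes values {L, Q} — violation; A=C54: 3 rows → C takes values {U, Q} — violation — fails.
None of the 3 dependencies hold.

0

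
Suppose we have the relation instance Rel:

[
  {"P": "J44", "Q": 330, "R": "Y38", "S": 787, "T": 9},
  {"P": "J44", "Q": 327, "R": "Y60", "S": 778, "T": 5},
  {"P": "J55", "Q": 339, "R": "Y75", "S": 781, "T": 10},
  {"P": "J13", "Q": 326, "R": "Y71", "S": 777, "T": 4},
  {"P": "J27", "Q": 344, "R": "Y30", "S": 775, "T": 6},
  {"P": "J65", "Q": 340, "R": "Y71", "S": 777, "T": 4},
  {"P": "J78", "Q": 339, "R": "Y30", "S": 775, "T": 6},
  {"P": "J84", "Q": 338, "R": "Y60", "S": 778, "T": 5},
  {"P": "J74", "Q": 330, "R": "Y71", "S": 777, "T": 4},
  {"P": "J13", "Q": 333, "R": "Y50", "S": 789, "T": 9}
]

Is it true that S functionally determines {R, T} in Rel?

Yes

S=787: 1 row → {R,T} = (Y38, 9) ✓
S=778: 2 rows → {R,T} = (Y60, 5), (Y60, 5) ✓
S=781: 1 row → {R,T} = (Y75, 10) ✓
S=777: 3 rows → {R,T} = (Y71, 4), (Y71, 4), (Y71, 4) ✓
S=775: 2 rows → {R,T} = (Y30, 6), (Y30, 6) ✓
S=789: 1 row → {R,T} = (Y50, 9) ✓
Every S value is associated with a single {R, T} value, so S -> {R, T} holds.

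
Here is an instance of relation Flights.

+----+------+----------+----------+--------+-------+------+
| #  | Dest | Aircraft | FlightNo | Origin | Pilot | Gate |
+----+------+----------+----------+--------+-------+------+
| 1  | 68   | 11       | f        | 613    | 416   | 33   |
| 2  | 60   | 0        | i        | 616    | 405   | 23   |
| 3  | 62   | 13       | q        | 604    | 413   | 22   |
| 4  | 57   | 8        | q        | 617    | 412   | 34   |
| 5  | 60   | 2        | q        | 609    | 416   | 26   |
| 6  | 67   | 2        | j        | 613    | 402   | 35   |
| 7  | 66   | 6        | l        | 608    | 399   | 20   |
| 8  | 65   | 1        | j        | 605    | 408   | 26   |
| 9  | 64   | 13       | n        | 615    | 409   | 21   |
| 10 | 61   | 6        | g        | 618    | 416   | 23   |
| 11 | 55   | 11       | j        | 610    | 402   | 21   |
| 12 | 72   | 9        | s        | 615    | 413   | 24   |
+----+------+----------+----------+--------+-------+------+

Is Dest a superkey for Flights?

No

Rows 2 and 5 have the same Dest value Dest=60 but are distinct tuples, so Dest does not determine every attribute — not a superkey.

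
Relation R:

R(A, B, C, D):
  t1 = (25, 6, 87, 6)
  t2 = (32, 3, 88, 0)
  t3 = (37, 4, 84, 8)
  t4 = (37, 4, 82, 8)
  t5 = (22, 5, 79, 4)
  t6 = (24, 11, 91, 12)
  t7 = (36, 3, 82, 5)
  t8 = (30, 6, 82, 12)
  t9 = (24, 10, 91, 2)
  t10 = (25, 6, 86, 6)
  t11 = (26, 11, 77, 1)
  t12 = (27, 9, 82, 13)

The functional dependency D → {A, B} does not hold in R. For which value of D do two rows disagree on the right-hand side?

12

D=6: rows 1, 10 → {A,B} = (25, 6), (25, 6) ✓
D=0: row 2 → {A,B} = (32, 3) ✓
D=8: rows 3, 4 → {A,B} = (37, 4), (37, 4) ✓
D=4: row 5 → {A,B} = (22, 5) ✓
D=12: rows 6, 8 → {A,B} takes values {(24, 11), (30, 6)} — violation
D=5: row 7 → {A,B} = (36, 3) ✓
D=2: row 9 → {A,B} = (24, 10) ✓
D=1: row 11 → {A,B} = (26, 11) ✓
D=13: row 12 → {A,B} = (27, 9) ✓
The only D value with inconsistent RHS is D=12.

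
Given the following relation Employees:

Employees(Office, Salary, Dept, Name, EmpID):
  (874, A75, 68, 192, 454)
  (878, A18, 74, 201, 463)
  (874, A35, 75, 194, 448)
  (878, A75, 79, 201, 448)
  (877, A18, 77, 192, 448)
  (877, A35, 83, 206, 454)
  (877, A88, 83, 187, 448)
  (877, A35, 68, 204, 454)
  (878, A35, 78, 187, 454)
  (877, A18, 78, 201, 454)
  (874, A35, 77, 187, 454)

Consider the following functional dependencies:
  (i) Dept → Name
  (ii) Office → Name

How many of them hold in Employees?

(i) Dept → Name: Dept=68: 2 rows → Name takes values {192, 204} — violation; Dept=77: 2 rows → Name takes values {192, 187} — violation; Dept=83: 2 rows → Name takes values {206, 187} — violation; Dept=78: 2 rows → Name takes values {187, 201} — violation — fails.
(ii) Office → Name: Office=874: 3 rows → Name takes values {192, 194, 187} — violation; Office=878: 3 rows → Name takes values {201, 187} — violation; Office=877: 5 rows → Name takes values {192, 206, 187, 204, 201} — violation — fails.
None of the 2 dependencies hold.

0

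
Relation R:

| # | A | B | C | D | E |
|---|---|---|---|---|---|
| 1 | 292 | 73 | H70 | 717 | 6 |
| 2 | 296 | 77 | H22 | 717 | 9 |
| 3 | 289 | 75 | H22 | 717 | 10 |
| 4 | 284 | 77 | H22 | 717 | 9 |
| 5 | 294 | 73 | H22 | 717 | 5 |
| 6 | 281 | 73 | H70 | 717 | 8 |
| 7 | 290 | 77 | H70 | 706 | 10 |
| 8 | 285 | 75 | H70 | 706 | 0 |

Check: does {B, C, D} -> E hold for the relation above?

(B=73, C=H70, D=717): rows 1, 6 → E takes values {6, 8} — violation
(B=77, C=H22, D=717): rows 2, 4 → E = 9, 9 ✓
(B=75, C=H22, D=717): row 3 → E = 10 ✓
(B=73, C=H22, D=717): row 5 → E = 5 ✓
(B=77, C=H70, D=706): row 7 → E = 10 ✓
(B=75, C=H70, D=706): row 8 → E = 0 ✓
Two rows agree on {B, C, D} but differ on E, so {B, C, D} -> E does not hold.

No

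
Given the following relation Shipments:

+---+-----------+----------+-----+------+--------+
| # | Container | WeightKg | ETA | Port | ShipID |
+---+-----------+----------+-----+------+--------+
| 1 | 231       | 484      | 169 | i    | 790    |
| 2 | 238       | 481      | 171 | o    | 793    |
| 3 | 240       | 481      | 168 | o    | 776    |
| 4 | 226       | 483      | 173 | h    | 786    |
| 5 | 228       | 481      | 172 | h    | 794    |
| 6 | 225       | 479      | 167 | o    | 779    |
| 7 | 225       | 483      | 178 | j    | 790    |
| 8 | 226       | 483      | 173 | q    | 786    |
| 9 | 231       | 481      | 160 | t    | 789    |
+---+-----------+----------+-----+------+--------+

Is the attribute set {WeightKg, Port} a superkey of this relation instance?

No

Rows 2 and 3 have the same {WeightKg, Port} value (WeightKg=481, Port=o) but are distinct tuples, so {WeightKg, Port} does not determine every attribute — not a superkey.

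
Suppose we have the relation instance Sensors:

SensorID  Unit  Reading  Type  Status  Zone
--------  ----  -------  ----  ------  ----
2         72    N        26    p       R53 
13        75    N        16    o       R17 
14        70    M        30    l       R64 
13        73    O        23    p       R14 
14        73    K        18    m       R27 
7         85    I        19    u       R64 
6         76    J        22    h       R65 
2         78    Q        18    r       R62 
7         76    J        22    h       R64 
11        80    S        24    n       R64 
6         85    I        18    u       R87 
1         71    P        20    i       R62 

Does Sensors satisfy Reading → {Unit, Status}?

Reading=N: 2 rows → {Unit,Status} takes values {(72, p), (75, o)} — violation
Reading=M: 1 row → {Unit,Status} = (70, l) ✓
Reading=O: 1 row → {Unit,Status} = (73, p) ✓
Reading=K: 1 row → {Unit,Status} = (73, m) ✓
Reading=I: 2 rows → {Unit,Status} = (85, u), (85, u) ✓
Reading=J: 2 rows → {Unit,Status} = (76, h), (76, h) ✓
Reading=Q: 1 row → {Unit,Status} = (78, r) ✓
Reading=S: 1 row → {Unit,Status} = (80, n) ✓
Reading=P: 1 row → {Unit,Status} = (71, i) ✓
Two rows agree on Reading but differ on {Unit, Status}, so Reading → {Unit, Status} does not hold.

No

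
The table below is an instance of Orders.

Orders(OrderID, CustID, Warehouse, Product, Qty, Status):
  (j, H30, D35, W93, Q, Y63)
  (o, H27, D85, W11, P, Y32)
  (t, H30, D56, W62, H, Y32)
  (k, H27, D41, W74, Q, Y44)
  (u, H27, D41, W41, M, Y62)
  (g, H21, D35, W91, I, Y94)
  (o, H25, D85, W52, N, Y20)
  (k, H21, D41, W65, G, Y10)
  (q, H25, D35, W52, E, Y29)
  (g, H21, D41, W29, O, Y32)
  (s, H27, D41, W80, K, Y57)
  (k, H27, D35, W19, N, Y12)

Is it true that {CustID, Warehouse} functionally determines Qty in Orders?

(CustID=H30, Warehouse=D35): 1 row → Qty = Q ✓
(CustID=H27, Warehouse=D85): 1 row → Qty = P ✓
(CustID=H30, Warehouse=D56): 1 row → Qty = H ✓
(CustID=H27, Warehouse=D41): 3 rows → Qty takes values {Q, M, K} — violation
(CustID=H21, Warehouse=D35): 1 row → Qty = I ✓
(CustID=H25, Warehouse=D85): 1 row → Qty = N ✓
(CustID=H21, Warehouse=D41): 2 rows → Qty takes values {G, O} — violation
(CustID=H25, Warehouse=D35): 1 row → Qty = E ✓
(CustID=H27, Warehouse=D35): 1 row → Qty = N ✓
Two rows agree on {CustID, Warehouse} but differ on Qty, so {CustID, Warehouse} → Qty does not hold.

No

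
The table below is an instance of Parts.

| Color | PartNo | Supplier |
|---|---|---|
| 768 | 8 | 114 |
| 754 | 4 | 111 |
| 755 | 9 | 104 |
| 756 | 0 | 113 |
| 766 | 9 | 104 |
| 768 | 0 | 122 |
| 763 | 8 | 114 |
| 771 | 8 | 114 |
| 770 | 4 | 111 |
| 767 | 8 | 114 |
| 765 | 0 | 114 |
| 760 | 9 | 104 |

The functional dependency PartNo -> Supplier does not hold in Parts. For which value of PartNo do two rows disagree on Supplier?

0

PartNo=8: 4 rows → Supplier = 114, 114, 114, 114 ✓
PartNo=4: 2 rows → Supplier = 111, 111 ✓
PartNo=9: 3 rows → Supplier = 104, 104, 104 ✓
PartNo=0: 3 rows → Supplier takes values {113, 122, 114} — violation
The only PartNo value with inconsistent Supplier is PartNo=0.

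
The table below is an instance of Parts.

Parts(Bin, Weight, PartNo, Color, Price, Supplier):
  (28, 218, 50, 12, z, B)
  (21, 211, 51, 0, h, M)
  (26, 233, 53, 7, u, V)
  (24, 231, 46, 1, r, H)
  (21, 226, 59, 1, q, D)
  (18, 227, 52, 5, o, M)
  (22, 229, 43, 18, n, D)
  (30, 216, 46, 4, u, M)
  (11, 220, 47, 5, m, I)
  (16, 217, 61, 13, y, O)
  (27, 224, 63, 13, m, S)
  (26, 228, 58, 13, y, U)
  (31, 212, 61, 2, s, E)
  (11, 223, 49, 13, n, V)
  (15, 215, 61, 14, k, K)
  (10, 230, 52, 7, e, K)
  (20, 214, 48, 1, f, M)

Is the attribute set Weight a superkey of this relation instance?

Yes

All 17 rows have distinct Weight values, so Weight → (all attributes) holds and Weight is a superkey.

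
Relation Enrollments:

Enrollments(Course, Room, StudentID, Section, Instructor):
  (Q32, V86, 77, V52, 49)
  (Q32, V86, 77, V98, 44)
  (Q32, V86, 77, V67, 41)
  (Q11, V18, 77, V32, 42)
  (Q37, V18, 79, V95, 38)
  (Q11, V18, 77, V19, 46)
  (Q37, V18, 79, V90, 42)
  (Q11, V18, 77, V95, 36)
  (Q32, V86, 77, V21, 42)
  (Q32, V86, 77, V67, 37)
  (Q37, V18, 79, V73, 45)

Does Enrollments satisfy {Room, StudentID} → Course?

Yes

(Room=V86, StudentID=77): 5 rows → Course = Q32, Q32, Q32, Q32, Q32 ✓
(Room=V18, StudentID=77): 3 rows → Course = Q11, Q11, Q11 ✓
(Room=V18, StudentID=79): 3 rows → Course = Q37, Q37, Q37 ✓
Every {Room, StudentID} value is associated with a single Course value, so {Room, StudentID} → Course holds.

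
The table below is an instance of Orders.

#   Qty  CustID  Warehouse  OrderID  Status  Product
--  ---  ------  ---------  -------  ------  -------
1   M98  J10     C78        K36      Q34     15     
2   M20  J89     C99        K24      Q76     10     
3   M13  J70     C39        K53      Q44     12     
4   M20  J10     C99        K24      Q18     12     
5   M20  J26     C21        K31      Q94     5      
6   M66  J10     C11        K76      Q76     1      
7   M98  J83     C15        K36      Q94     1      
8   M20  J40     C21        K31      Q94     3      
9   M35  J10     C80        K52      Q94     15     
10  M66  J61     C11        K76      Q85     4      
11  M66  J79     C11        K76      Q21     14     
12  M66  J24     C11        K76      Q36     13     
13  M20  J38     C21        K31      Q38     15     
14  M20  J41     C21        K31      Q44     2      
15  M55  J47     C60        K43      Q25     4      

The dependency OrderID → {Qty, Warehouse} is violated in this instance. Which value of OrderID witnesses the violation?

OrderID=K36: rows 1, 7 → {Qty,Warehouse} takes values {(M98, C78), (M98, C15)} — violation
OrderID=K24: rows 2, 4 → {Qty,Warehouse} = (M20, C99), (M20, C99) ✓
OrderID=K53: row 3 → {Qty,Warehouse} = (M13, C39) ✓
OrderID=K31: rows 5, 8, 13, 14 → {Qty,Warehouse} = (M20, C21), (M20, C21), (M20, C21), (M20, C21) ✓
OrderID=K76: rows 6, 10, 11, 12 → {Qty,Warehouse} = (M66, C11), (M66, C11), (M66, C11), (M66, C11) ✓
OrderID=K52: row 9 → {Qty,Warehouse} = (M35, C80) ✓
OrderID=K43: row 15 → {Qty,Warehouse} = (M55, C60) ✓
The only OrderID value with inconsistent RHS is OrderID=K36.

K36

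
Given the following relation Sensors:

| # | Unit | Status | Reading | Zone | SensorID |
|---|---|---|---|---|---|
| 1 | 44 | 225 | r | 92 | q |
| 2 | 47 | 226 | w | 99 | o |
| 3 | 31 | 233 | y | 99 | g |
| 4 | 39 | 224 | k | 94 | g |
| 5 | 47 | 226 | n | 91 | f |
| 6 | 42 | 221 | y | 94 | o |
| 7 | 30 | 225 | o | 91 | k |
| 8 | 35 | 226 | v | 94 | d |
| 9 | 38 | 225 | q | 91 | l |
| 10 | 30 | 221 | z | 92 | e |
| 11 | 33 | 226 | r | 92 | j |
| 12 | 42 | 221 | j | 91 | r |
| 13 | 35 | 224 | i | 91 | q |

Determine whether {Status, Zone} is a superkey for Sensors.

No

Rows 7 and 9 have the same {Status, Zone} value (Status=225, Zone=91) but are distinct tuples, so {Status, Zone} does not determine every attribute — not a superkey.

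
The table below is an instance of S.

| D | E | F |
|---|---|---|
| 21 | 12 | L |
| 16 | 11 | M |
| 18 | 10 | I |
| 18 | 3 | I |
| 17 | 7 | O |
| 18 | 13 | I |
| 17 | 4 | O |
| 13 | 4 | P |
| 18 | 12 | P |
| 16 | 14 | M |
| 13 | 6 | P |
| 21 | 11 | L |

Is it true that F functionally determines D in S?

F=L: 2 rows → D = 21, 21 ✓
F=M: 2 rows → D = 16, 16 ✓
F=I: 3 rows → D = 18, 18, 18 ✓
F=O: 2 rows → D = 17, 17 ✓
F=P: 3 rows → D takes values {13, 18} — violation
Two rows agree on F but differ on D, so F → D does not hold.

No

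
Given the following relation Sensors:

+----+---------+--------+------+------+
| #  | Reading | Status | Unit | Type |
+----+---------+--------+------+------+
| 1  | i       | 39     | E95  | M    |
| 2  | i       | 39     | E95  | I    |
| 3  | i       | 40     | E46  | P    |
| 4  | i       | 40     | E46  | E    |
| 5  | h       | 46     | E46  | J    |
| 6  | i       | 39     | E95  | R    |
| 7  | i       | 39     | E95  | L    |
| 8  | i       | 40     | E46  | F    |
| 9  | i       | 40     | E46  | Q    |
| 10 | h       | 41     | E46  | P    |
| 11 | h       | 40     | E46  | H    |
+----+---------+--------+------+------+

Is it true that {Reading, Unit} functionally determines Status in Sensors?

No

(Reading=i, Unit=E95): rows 1, 2, 6, 7 → Status = 39, 39, 39, 39 ✓
(Reading=i, Unit=E46): rows 3, 4, 8, 9 → Status = 40, 40, 40, 40 ✓
(Reading=h, Unit=E46): rows 5, 10, 11 → Status takes values {46, 41, 40} — violation
Two rows agree on {Reading, Unit} but differ on Status, so {Reading, Unit} → Status does not hold.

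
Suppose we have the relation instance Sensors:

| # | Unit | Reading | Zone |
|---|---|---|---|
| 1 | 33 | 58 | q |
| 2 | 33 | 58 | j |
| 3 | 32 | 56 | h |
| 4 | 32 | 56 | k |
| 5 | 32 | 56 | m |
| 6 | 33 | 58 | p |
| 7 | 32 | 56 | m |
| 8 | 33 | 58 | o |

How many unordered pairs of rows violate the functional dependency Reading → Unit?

0

Reading=58: all 4 rows agree on Unit — 0 pairs.
Reading=56: all 4 rows agree on Unit — 0 pairs.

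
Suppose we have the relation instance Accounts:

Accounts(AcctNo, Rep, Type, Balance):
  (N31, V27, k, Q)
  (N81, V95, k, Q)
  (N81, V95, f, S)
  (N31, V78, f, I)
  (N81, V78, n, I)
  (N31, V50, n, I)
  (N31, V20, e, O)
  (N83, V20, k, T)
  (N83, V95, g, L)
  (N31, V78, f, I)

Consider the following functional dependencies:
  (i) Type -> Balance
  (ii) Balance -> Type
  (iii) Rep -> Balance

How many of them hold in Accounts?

0

(i) Type -> Balance: Type=k: 3 rows → Balance takes values {Q, T} — violation; Type=f: 3 rows → Balance takes values {S, I} — violation — fails.
(ii) Balance -> Type: Balance=I: 4 rows → Type takes values {f, n} — violation — fails.
(iii) Rep -> Balance: Rep=V95: 3 rows → Balance takes values {Q, S, L} — violation; Rep=V20: 2 rows → Balance takes values {O, T} — violation — fails.
None of the 3 dependencies hold.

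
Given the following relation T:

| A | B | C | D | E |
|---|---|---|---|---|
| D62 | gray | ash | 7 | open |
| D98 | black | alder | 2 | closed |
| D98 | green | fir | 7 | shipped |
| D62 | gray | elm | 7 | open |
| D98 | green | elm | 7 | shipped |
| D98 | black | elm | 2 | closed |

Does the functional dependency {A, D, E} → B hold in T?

Yes

(A=D62, D=7, E=open): 2 rows → B = gray, gray ✓
(A=D98, D=2, E=closed): 2 rows → B = black, black ✓
(A=D98, D=7, E=shipped): 2 rows → B = green, green ✓
Every {A, D, E} value is associated with a single B value, so {A, D, E} → B holds.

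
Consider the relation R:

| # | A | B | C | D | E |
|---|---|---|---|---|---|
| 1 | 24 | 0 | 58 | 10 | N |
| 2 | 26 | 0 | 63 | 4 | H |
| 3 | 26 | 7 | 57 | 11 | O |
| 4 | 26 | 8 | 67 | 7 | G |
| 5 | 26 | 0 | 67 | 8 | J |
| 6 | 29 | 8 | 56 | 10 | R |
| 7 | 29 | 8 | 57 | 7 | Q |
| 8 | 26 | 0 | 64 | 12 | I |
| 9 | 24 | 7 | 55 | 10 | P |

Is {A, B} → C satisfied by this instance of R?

(A=24, B=0): row 1 → C = 58 ✓
(A=26, B=0): rows 2, 5, 8 → C takes values {63, 67, 64} — violation
(A=26, B=7): row 3 → C = 57 ✓
(A=26, B=8): row 4 → C = 67 ✓
(A=29, B=8): rows 6, 7 → C takes values {56, 57} — violation
(A=24, B=7): row 9 → C = 55 ✓
Two rows agree on {A, B} but differ on C, so {A, B} → C does not hold.

No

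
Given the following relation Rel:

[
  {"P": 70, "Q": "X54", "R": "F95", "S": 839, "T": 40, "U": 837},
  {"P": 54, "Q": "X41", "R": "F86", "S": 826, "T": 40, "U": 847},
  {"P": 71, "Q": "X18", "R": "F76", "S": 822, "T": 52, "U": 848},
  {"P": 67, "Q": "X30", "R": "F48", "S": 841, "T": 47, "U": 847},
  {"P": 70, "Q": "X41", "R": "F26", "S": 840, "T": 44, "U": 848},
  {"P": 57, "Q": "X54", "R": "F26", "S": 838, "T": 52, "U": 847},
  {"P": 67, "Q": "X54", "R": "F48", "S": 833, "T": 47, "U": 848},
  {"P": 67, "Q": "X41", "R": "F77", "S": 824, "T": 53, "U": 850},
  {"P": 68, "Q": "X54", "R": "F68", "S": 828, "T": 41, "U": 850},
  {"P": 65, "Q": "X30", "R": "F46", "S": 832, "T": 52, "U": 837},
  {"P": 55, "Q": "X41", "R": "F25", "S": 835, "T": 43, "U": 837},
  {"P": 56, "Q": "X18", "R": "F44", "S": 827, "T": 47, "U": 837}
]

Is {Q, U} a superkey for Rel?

All 12 rows have distinct {Q, U} values, so {Q, U} → (all attributes) holds and {Q, U} is a superkey.

Yes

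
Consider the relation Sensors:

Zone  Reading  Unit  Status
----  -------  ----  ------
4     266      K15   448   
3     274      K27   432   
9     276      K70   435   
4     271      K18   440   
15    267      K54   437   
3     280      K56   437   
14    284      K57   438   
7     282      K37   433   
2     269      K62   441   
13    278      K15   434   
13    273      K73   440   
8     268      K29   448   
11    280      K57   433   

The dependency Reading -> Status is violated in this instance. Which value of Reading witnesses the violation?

280

Reading=266: 1 row → Status = 448 ✓
Reading=274: 1 row → Status = 432 ✓
Reading=276: 1 row → Status = 435 ✓
Reading=271: 1 row → Status = 440 ✓
Reading=267: 1 row → Status = 437 ✓
Reading=280: 2 rows → Status takes values {437, 433} — violation
Reading=284: 1 row → Status = 438 ✓
Reading=282: 1 row → Status = 433 ✓
Reading=269: 1 row → Status = 441 ✓
Reading=278: 1 row → Status = 434 ✓
Reading=273: 1 row → Status = 440 ✓
Reading=268: 1 row → Status = 448 ✓
The only Reading value with inconsistent Status is Reading=280.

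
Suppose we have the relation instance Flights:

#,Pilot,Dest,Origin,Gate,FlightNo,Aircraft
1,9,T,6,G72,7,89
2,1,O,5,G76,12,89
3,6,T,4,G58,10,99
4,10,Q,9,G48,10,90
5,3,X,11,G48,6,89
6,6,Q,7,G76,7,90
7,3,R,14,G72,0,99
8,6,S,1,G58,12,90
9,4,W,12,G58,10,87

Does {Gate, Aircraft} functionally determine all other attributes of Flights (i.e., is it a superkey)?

All 9 rows have distinct {Gate, Aircraft} values, so {Gate, Aircraft} → (all attributes) holds and {Gate, Aircraft} is a superkey.

Yes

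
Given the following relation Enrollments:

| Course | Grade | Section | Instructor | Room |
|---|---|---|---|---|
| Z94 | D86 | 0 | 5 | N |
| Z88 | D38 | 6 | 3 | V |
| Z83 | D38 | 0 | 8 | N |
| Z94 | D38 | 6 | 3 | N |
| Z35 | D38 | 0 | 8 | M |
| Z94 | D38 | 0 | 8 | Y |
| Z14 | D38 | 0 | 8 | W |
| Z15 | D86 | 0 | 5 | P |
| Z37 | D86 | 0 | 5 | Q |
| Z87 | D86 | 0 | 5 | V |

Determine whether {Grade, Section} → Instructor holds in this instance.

Yes

(Grade=D86, Section=0): 4 rows → Instructor = 5, 5, 5, 5 ✓
(Grade=D38, Section=6): 2 rows → Instructor = 3, 3 ✓
(Grade=D38, Section=0): 4 rows → Instructor = 8, 8, 8, 8 ✓
Every {Grade, Section} value is associated with a single Instructor value, so {Grade, Section} → Instructor holds.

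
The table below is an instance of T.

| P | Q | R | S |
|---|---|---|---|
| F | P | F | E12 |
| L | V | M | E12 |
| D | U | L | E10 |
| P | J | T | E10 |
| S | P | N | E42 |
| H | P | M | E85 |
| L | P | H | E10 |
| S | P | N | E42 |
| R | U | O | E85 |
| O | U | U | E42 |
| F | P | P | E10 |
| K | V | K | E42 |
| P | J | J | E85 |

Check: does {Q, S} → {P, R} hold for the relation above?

No

(Q=P, S=E12): 1 row → {P,R} = (F, F) ✓
(Q=V, S=E12): 1 row → {P,R} = (L, M) ✓
(Q=U, S=E10): 1 row → {P,R} = (D, L) ✓
(Q=J, S=E10): 1 row → {P,R} = (P, T) ✓
(Q=P, S=E42): 2 rows → {P,R} = (S, N), (S, N) ✓
(Q=P, S=E85): 1 row → {P,R} = (H, M) ✓
(Q=P, S=E10): 2 rows → {P,R} takes values {(L, H), (F, P)} — violation
(Q=U, S=E85): 1 row → {P,R} = (R, O) ✓
(Q=U, S=E42): 1 row → {P,R} = (O, U) ✓
(Q=V, S=E42): 1 row → {P,R} = (K, K) ✓
(Q=J, S=E85): 1 row → {P,R} = (P, J) ✓
Two rows agree on {Q, S} but differ on {P, R}, so {Q, S} → {P, R} does not hold.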